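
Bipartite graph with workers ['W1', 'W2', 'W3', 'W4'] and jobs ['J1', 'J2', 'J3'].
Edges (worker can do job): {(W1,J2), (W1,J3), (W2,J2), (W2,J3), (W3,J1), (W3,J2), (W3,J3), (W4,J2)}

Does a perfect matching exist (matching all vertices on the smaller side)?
Yes, perfect matching exists (size 3)

Perfect matching: {(W1,J3), (W3,J1), (W4,J2)}
All 3 vertices on the smaller side are matched.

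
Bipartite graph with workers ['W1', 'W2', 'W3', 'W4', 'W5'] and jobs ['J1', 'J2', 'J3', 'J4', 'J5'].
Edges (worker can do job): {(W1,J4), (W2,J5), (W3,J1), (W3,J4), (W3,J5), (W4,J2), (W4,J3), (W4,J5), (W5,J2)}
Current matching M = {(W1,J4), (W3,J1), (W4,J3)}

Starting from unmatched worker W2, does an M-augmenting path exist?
Yes: W2 → J5

An M-augmenting path alternates non-matching / matching edges, starting and ending at unmatched vertices.
Path: W2 → J5
(J5 is unmatched in M, so the path is augmenting.)
Flipping edges along this path would increase |M| from 3 to 4.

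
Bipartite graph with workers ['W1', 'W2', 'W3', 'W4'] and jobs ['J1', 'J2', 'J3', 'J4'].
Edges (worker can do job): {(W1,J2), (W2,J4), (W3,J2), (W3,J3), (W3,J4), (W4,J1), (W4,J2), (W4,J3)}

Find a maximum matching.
Matching: {(W1,J2), (W2,J4), (W3,J3), (W4,J1)}

Maximum matching (size 4):
  W1 → J2
  W2 → J4
  W3 → J3
  W4 → J1

Each worker is assigned to at most one job, and each job to at most one worker.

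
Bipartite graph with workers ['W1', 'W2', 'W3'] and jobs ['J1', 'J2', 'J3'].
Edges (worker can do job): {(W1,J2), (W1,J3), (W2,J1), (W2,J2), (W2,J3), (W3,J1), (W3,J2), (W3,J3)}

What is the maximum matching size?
Maximum matching size = 3

Maximum matching: {(W1,J3), (W2,J2), (W3,J1)}
Size: 3

This assigns 3 workers to 3 distinct jobs.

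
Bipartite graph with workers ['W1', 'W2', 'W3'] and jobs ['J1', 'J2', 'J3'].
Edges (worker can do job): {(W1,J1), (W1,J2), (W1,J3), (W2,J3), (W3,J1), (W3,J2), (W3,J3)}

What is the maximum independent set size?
Maximum independent set = 3

By König's theorem:
- Min vertex cover = Max matching = 3
- Max independent set = Total vertices - Min vertex cover
- Max independent set = 6 - 3 = 3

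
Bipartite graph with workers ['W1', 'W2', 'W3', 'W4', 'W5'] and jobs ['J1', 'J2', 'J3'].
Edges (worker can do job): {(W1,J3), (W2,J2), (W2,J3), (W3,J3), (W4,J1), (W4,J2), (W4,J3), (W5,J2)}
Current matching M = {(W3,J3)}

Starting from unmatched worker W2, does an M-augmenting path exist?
Yes: W2 → J2

An M-augmenting path alternates non-matching / matching edges, starting and ending at unmatched vertices.
Path: W2 → J2
(J2 is unmatched in M, so the path is augmenting.)
Flipping edges along this path would increase |M| from 1 to 2.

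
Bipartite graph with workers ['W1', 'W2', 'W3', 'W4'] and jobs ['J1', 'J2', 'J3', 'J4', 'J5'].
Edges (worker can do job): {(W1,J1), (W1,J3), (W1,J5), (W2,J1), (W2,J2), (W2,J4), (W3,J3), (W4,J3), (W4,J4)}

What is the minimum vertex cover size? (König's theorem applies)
Minimum vertex cover size = 4

By König's theorem: in bipartite graphs,
min vertex cover = max matching = 4

Maximum matching has size 4, so minimum vertex cover also has size 4.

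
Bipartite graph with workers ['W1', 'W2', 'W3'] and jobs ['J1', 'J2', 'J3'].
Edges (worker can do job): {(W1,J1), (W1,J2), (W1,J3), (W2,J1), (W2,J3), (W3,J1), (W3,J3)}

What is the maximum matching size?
Maximum matching size = 3

Maximum matching: {(W1,J2), (W2,J1), (W3,J3)}
Size: 3

This assigns 3 workers to 3 distinct jobs.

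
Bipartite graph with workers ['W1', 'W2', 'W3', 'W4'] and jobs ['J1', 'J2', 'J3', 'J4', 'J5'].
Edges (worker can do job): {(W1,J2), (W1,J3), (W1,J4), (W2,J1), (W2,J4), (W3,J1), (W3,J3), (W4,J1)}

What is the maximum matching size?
Maximum matching size = 4

Maximum matching: {(W1,J2), (W2,J4), (W3,J3), (W4,J1)}
Size: 4

This assigns 4 workers to 4 distinct jobs.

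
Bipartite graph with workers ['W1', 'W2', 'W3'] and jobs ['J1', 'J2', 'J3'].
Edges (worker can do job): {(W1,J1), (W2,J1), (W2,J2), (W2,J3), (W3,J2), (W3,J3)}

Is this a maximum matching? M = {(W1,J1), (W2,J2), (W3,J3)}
Yes, size 3 is maximum

Proposed matching has size 3.
Maximum matching size for this graph: 3.

This is a maximum matching.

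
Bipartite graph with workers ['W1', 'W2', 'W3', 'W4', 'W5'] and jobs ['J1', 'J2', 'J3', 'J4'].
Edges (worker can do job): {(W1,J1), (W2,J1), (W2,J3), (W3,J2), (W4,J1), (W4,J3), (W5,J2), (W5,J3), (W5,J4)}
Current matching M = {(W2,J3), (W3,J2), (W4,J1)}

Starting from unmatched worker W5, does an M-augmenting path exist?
Yes: W5 → J4

An M-augmenting path alternates non-matching / matching edges, starting and ending at unmatched vertices.
Path: W5 → J4
(J4 is unmatched in M, so the path is augmenting.)
Flipping edges along this path would increase |M| from 3 to 4.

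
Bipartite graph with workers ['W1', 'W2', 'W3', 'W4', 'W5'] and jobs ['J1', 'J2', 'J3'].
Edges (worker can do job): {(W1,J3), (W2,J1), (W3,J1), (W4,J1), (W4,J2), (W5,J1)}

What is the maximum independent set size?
Maximum independent set = 5

By König's theorem:
- Min vertex cover = Max matching = 3
- Max independent set = Total vertices - Min vertex cover
- Max independent set = 8 - 3 = 5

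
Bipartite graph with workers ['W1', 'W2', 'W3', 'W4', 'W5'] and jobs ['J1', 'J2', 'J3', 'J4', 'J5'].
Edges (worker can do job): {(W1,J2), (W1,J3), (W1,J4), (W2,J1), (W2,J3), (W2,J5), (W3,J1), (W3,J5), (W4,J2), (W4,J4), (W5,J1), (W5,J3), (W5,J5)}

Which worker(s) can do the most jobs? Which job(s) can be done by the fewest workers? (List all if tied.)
Most versatile: W1, W2, W5 (3 jobs); Least covered: J2, J4 (2 workers)

Worker degrees (jobs they can do): W1:3, W2:3, W3:2, W4:2, W5:3
Job degrees (workers who can do it): J1:3, J2:2, J3:3, J4:2, J5:3

Maximum worker degree is 3, achieved by: W1, W2, W5
Minimum job degree is 2, achieved by: J2, J4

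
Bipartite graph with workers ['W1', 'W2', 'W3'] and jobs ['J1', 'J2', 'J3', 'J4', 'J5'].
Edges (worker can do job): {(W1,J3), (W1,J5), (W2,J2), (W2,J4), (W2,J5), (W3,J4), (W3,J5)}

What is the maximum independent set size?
Maximum independent set = 5

By König's theorem:
- Min vertex cover = Max matching = 3
- Max independent set = Total vertices - Min vertex cover
- Max independent set = 8 - 3 = 5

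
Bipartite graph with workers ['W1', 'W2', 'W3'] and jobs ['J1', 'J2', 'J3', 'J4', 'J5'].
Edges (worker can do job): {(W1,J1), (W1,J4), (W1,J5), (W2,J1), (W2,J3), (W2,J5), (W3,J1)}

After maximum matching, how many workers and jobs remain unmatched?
Unmatched: 0 workers, 2 jobs

Maximum matching size: 3
Workers: 3 total, 3 matched, 0 unmatched
Jobs: 5 total, 3 matched, 2 unmatched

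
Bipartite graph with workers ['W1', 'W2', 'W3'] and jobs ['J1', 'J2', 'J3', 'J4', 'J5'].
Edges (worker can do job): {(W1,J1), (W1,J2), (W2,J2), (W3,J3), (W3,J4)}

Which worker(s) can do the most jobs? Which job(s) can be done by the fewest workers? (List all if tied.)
Most versatile: W1, W3 (2 jobs); Least covered: J5 (0 workers)

Worker degrees (jobs they can do): W1:2, W2:1, W3:2
Job degrees (workers who can do it): J1:1, J2:2, J3:1, J4:1, J5:0

Maximum worker degree is 2, achieved by: W1, W3
Minimum job degree is 0, achieved by: J5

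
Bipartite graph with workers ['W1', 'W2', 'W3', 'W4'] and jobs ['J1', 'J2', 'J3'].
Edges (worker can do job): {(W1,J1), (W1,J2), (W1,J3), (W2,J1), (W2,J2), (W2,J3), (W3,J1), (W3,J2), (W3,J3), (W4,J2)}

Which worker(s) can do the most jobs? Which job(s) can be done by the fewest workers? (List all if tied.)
Most versatile: W1, W2, W3 (3 jobs); Least covered: J1, J3 (3 workers)

Worker degrees (jobs they can do): W1:3, W2:3, W3:3, W4:1
Job degrees (workers who can do it): J1:3, J2:4, J3:3

Maximum worker degree is 3, achieved by: W1, W2, W3
Minimum job degree is 3, achieved by: J1, J3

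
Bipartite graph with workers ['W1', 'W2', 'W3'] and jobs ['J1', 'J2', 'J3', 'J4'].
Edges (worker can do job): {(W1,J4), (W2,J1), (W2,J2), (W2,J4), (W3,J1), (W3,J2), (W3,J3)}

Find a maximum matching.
Matching: {(W1,J4), (W2,J1), (W3,J3)}

Maximum matching (size 3):
  W1 → J4
  W2 → J1
  W3 → J3

Each worker is assigned to at most one job, and each job to at most one worker.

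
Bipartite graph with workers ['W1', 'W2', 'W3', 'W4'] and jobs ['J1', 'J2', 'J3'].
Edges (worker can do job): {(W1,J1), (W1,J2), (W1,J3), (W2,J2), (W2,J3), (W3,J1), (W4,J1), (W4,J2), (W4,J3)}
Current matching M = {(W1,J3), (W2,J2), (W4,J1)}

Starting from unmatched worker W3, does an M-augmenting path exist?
No augmenting path from W3

Alternating search from W3 reaches jobs: {J1, J2, J3}.
Every reachable job is already matched in M, and following those matched edges back to workers exposes no further unvisited jobs.
No M-augmenting path from W3 exists.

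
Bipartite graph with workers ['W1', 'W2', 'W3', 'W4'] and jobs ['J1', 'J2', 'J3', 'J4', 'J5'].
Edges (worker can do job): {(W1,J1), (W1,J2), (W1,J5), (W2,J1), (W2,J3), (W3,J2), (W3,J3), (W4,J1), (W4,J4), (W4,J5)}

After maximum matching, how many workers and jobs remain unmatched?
Unmatched: 0 workers, 1 jobs

Maximum matching size: 4
Workers: 4 total, 4 matched, 0 unmatched
Jobs: 5 total, 4 matched, 1 unmatched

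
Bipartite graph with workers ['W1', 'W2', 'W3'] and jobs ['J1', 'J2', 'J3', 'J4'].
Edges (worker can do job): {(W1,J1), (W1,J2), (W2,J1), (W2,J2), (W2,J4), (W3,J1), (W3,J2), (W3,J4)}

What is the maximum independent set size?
Maximum independent set = 4

By König's theorem:
- Min vertex cover = Max matching = 3
- Max independent set = Total vertices - Min vertex cover
- Max independent set = 7 - 3 = 4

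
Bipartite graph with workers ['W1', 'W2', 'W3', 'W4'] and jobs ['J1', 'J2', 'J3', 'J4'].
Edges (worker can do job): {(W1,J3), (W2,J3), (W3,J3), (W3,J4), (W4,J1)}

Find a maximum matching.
Matching: {(W1,J3), (W3,J4), (W4,J1)}

Maximum matching (size 3):
  W1 → J3
  W3 → J4
  W4 → J1

Each worker is assigned to at most one job, and each job to at most one worker.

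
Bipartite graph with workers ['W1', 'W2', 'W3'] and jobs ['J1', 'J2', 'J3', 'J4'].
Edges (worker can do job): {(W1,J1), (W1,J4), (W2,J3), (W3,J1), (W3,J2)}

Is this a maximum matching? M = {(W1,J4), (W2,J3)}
No, size 2 is not maximum

Proposed matching has size 2.
Maximum matching size for this graph: 3.

This is NOT maximum - can be improved to size 3.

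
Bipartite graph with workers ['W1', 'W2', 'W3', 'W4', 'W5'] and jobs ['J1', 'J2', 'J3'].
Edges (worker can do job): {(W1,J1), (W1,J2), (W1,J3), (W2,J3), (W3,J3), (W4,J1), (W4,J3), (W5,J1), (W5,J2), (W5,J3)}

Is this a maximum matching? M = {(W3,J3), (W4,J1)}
No, size 2 is not maximum

Proposed matching has size 2.
Maximum matching size for this graph: 3.

This is NOT maximum - can be improved to size 3.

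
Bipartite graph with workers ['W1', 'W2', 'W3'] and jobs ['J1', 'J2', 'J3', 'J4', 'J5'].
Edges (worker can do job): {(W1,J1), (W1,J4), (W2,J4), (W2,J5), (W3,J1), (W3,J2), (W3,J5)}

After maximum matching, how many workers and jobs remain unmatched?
Unmatched: 0 workers, 2 jobs

Maximum matching size: 3
Workers: 3 total, 3 matched, 0 unmatched
Jobs: 5 total, 3 matched, 2 unmatched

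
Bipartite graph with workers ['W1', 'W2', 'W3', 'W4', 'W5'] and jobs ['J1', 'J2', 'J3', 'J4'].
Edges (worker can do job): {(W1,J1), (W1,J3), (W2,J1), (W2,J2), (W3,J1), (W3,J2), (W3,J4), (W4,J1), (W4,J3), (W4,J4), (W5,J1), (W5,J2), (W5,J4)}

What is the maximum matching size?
Maximum matching size = 4

Maximum matching: {(W1,J3), (W3,J1), (W4,J4), (W5,J2)}
Size: 4

This assigns 4 workers to 4 distinct jobs.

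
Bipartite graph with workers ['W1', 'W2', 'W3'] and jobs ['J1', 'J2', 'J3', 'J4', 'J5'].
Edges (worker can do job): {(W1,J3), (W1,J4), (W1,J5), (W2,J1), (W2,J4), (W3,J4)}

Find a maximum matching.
Matching: {(W1,J3), (W2,J1), (W3,J4)}

Maximum matching (size 3):
  W1 → J3
  W2 → J1
  W3 → J4

Each worker is assigned to at most one job, and each job to at most one worker.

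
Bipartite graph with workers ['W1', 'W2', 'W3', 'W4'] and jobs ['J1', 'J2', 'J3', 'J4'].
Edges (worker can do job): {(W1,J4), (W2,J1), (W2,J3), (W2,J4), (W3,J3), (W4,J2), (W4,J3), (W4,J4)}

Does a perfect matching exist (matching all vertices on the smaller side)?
Yes, perfect matching exists (size 4)

Perfect matching: {(W1,J4), (W2,J1), (W3,J3), (W4,J2)}
All 4 vertices on the smaller side are matched.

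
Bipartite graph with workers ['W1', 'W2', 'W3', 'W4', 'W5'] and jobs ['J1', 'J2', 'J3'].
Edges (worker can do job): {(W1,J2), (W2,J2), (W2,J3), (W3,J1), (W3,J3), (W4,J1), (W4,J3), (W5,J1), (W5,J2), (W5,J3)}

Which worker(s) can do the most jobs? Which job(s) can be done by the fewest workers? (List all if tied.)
Most versatile: W5 (3 jobs); Least covered: J1, J2 (3 workers)

Worker degrees (jobs they can do): W1:1, W2:2, W3:2, W4:2, W5:3
Job degrees (workers who can do it): J1:3, J2:3, J3:4

Maximum worker degree is 3, achieved by: W5
Minimum job degree is 3, achieved by: J1, J2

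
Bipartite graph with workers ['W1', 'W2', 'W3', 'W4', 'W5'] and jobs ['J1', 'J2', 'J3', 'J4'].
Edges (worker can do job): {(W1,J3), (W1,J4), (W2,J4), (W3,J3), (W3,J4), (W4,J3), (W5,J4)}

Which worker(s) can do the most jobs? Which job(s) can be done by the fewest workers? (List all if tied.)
Most versatile: W1, W3 (2 jobs); Least covered: J1, J2 (0 workers)

Worker degrees (jobs they can do): W1:2, W2:1, W3:2, W4:1, W5:1
Job degrees (workers who can do it): J1:0, J2:0, J3:3, J4:4

Maximum worker degree is 2, achieved by: W1, W3
Minimum job degree is 0, achieved by: J1, J2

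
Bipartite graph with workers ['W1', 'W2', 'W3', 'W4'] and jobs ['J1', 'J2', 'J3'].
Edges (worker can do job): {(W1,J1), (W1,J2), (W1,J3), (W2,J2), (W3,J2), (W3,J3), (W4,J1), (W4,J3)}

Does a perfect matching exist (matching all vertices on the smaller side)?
Yes, perfect matching exists (size 3)

Perfect matching: {(W1,J1), (W3,J2), (W4,J3)}
All 3 vertices on the smaller side are matched.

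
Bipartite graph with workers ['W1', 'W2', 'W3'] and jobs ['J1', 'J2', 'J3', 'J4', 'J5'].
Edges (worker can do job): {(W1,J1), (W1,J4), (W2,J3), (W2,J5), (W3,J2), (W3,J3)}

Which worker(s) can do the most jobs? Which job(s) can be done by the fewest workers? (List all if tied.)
Most versatile: W1, W2, W3 (2 jobs); Least covered: J1, J2, J4, J5 (1 workers)

Worker degrees (jobs they can do): W1:2, W2:2, W3:2
Job degrees (workers who can do it): J1:1, J2:1, J3:2, J4:1, J5:1

Maximum worker degree is 2, achieved by: W1, W2, W3
Minimum job degree is 1, achieved by: J1, J2, J4, J5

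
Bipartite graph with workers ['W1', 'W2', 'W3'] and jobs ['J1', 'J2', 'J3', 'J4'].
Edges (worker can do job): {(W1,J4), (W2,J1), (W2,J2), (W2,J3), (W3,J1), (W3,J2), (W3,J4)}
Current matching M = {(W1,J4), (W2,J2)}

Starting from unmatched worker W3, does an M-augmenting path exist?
Yes: W3 → J1

An M-augmenting path alternates non-matching / matching edges, starting and ending at unmatched vertices.
Path: W3 → J1
(J1 is unmatched in M, so the path is augmenting.)
Flipping edges along this path would increase |M| from 2 to 3.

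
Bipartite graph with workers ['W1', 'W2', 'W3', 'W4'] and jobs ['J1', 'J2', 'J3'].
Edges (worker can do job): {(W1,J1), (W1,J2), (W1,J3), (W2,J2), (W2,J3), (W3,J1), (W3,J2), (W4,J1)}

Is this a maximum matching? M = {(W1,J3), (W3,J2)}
No, size 2 is not maximum

Proposed matching has size 2.
Maximum matching size for this graph: 3.

This is NOT maximum - can be improved to size 3.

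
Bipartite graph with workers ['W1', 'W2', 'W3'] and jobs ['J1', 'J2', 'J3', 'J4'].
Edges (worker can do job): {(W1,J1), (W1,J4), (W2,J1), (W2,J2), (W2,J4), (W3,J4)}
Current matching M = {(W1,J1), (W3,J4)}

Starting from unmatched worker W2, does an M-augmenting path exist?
Yes: W2 → J2

An M-augmenting path alternates non-matching / matching edges, starting and ending at unmatched vertices.
Path: W2 → J2
(J2 is unmatched in M, so the path is augmenting.)
Flipping edges along this path would increase |M| from 2 to 3.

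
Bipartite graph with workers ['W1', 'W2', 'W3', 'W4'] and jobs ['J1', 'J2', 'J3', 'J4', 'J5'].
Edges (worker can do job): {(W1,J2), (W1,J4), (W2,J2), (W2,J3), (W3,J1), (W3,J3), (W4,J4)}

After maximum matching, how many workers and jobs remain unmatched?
Unmatched: 0 workers, 1 jobs

Maximum matching size: 4
Workers: 4 total, 4 matched, 0 unmatched
Jobs: 5 total, 4 matched, 1 unmatched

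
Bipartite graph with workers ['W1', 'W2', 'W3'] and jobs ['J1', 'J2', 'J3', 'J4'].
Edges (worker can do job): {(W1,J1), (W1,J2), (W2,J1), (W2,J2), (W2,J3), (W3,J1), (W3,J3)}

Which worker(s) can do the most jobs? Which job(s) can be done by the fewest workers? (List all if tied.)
Most versatile: W2 (3 jobs); Least covered: J4 (0 workers)

Worker degrees (jobs they can do): W1:2, W2:3, W3:2
Job degrees (workers who can do it): J1:3, J2:2, J3:2, J4:0

Maximum worker degree is 3, achieved by: W2
Minimum job degree is 0, achieved by: J4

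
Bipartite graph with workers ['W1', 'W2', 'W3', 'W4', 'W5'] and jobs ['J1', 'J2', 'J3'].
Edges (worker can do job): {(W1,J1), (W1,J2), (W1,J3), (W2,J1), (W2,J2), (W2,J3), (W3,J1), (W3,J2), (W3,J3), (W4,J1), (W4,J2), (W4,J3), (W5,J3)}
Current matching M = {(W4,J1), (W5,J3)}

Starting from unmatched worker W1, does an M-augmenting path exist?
Yes: W1 → J1 → W4 → J2

An M-augmenting path alternates non-matching / matching edges, starting and ending at unmatched vertices.
Path: W1 → J1 → W4 → J2
(J2 is unmatched in M, so the path is augmenting.)
Flipping edges along this path would increase |M| from 2 to 3.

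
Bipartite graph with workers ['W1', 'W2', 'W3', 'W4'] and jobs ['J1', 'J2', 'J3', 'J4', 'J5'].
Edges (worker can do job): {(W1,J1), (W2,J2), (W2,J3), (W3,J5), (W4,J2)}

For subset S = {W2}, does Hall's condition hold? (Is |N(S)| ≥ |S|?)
Yes: |N(S)| = 2, |S| = 1

Subset S = {W2}
Neighbors N(S) = {J2, J3}

|N(S)| = 2, |S| = 1
Hall's condition: |N(S)| ≥ |S| is satisfied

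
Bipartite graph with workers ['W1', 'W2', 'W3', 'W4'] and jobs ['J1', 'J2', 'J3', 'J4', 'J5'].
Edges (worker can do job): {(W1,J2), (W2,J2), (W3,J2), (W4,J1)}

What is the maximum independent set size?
Maximum independent set = 7

By König's theorem:
- Min vertex cover = Max matching = 2
- Max independent set = Total vertices - Min vertex cover
- Max independent set = 9 - 2 = 7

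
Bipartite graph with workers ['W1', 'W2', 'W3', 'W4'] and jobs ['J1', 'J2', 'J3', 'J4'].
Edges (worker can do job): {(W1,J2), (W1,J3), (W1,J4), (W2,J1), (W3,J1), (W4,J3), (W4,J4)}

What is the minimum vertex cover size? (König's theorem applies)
Minimum vertex cover size = 3

By König's theorem: in bipartite graphs,
min vertex cover = max matching = 3

Maximum matching has size 3, so minimum vertex cover also has size 3.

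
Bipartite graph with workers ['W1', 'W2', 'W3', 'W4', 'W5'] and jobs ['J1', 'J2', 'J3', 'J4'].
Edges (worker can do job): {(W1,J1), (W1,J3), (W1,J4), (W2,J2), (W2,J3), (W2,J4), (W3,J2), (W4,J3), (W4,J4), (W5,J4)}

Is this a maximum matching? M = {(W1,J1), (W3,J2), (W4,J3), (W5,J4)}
Yes, size 4 is maximum

Proposed matching has size 4.
Maximum matching size for this graph: 4.

This is a maximum matching.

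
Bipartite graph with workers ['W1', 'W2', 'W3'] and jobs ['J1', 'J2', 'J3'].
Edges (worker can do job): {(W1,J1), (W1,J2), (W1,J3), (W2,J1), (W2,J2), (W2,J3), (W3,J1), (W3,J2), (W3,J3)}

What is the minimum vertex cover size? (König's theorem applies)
Minimum vertex cover size = 3

By König's theorem: in bipartite graphs,
min vertex cover = max matching = 3

Maximum matching has size 3, so minimum vertex cover also has size 3.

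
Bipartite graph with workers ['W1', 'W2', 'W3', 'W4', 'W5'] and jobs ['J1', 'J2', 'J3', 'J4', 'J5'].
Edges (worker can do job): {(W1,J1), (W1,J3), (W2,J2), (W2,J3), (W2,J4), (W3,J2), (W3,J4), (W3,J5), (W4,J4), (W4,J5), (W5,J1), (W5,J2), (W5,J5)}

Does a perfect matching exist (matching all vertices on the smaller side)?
Yes, perfect matching exists (size 5)

Perfect matching: {(W1,J3), (W2,J2), (W3,J5), (W4,J4), (W5,J1)}
All 5 vertices on the smaller side are matched.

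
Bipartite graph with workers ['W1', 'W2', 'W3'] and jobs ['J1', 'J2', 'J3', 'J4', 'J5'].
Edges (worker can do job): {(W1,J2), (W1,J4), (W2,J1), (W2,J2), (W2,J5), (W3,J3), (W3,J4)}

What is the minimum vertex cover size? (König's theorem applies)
Minimum vertex cover size = 3

By König's theorem: in bipartite graphs,
min vertex cover = max matching = 3

Maximum matching has size 3, so minimum vertex cover also has size 3.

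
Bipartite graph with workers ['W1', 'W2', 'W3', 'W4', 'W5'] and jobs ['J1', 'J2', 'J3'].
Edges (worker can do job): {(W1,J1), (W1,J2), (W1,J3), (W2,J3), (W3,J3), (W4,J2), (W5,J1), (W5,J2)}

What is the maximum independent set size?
Maximum independent set = 5

By König's theorem:
- Min vertex cover = Max matching = 3
- Max independent set = Total vertices - Min vertex cover
- Max independent set = 8 - 3 = 5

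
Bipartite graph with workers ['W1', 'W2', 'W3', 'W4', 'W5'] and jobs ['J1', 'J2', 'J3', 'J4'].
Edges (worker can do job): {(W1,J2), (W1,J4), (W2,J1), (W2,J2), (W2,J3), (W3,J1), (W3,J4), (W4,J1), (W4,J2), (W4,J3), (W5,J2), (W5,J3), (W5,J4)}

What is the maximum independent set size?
Maximum independent set = 5

By König's theorem:
- Min vertex cover = Max matching = 4
- Max independent set = Total vertices - Min vertex cover
- Max independent set = 9 - 4 = 5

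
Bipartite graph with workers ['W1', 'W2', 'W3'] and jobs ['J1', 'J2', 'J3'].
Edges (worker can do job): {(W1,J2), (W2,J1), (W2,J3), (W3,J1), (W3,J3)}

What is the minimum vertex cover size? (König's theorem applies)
Minimum vertex cover size = 3

By König's theorem: in bipartite graphs,
min vertex cover = max matching = 3

Maximum matching has size 3, so minimum vertex cover also has size 3.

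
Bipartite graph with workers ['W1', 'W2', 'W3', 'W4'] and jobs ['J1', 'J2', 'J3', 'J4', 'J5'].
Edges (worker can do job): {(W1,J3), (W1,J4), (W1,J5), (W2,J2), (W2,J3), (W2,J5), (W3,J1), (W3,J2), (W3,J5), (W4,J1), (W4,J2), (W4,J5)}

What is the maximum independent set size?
Maximum independent set = 5

By König's theorem:
- Min vertex cover = Max matching = 4
- Max independent set = Total vertices - Min vertex cover
- Max independent set = 9 - 4 = 5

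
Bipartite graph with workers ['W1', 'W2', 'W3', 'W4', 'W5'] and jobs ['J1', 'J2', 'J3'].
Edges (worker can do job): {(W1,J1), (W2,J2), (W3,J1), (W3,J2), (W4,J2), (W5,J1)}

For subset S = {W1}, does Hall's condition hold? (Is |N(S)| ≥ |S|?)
Yes: |N(S)| = 1, |S| = 1

Subset S = {W1}
Neighbors N(S) = {J1}

|N(S)| = 1, |S| = 1
Hall's condition: |N(S)| ≥ |S| is satisfied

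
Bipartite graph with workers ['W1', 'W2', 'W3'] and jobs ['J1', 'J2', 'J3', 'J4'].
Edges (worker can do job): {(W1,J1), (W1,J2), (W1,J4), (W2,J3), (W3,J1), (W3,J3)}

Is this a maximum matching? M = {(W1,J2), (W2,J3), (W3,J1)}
Yes, size 3 is maximum

Proposed matching has size 3.
Maximum matching size for this graph: 3.

This is a maximum matching.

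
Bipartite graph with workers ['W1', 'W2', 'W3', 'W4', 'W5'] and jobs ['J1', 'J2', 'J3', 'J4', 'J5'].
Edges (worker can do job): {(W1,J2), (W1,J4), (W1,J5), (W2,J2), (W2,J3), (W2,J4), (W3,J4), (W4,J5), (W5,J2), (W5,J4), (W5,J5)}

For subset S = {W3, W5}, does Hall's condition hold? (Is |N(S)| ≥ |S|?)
Yes: |N(S)| = 3, |S| = 2

Subset S = {W3, W5}
Neighbors N(S) = {J2, J4, J5}

|N(S)| = 3, |S| = 2
Hall's condition: |N(S)| ≥ |S| is satisfied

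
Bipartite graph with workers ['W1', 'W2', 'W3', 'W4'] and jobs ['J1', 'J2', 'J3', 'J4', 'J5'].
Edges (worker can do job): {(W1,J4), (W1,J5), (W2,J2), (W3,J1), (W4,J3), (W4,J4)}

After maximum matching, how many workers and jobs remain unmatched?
Unmatched: 0 workers, 1 jobs

Maximum matching size: 4
Workers: 4 total, 4 matched, 0 unmatched
Jobs: 5 total, 4 matched, 1 unmatched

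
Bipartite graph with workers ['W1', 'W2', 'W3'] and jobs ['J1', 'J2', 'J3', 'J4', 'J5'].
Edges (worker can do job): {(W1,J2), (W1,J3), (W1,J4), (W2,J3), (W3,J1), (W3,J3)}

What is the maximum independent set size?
Maximum independent set = 5

By König's theorem:
- Min vertex cover = Max matching = 3
- Max independent set = Total vertices - Min vertex cover
- Max independent set = 8 - 3 = 5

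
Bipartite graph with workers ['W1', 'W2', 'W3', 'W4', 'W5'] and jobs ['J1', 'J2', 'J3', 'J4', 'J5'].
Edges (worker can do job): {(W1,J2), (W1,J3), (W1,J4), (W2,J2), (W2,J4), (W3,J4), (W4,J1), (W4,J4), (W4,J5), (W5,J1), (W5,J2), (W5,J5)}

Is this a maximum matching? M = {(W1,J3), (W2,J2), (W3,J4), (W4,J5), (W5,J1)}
Yes, size 5 is maximum

Proposed matching has size 5.
Maximum matching size for this graph: 5.

This is a maximum matching.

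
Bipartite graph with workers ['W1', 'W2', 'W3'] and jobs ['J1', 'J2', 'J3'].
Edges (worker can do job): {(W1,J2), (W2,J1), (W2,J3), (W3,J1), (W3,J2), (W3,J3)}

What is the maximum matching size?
Maximum matching size = 3

Maximum matching: {(W1,J2), (W2,J1), (W3,J3)}
Size: 3

This assigns 3 workers to 3 distinct jobs.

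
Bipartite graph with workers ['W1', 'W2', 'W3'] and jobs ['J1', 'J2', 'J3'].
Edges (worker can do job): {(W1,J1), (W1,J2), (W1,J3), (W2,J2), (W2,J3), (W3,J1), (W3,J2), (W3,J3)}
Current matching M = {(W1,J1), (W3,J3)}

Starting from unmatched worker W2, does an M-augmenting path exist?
Yes: W2 → J3 → W3 → J1 → W1 → J2

An M-augmenting path alternates non-matching / matching edges, starting and ending at unmatched vertices.
Path: W2 → J3 → W3 → J1 → W1 → J2
(J2 is unmatched in M, so the path is augmenting.)
Flipping edges along this path would increase |M| from 2 to 3.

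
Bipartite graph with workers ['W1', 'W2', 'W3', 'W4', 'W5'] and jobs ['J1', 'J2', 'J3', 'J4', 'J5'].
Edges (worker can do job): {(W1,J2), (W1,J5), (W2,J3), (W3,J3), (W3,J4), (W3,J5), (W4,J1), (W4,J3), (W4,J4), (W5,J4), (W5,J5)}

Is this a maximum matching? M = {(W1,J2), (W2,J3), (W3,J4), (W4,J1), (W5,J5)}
Yes, size 5 is maximum

Proposed matching has size 5.
Maximum matching size for this graph: 5.

This is a maximum matching.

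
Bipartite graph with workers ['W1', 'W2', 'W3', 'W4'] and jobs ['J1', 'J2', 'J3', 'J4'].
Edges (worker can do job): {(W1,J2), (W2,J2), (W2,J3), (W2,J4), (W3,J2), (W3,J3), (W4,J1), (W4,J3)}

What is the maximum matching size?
Maximum matching size = 4

Maximum matching: {(W1,J2), (W2,J4), (W3,J3), (W4,J1)}
Size: 4

This assigns 4 workers to 4 distinct jobs.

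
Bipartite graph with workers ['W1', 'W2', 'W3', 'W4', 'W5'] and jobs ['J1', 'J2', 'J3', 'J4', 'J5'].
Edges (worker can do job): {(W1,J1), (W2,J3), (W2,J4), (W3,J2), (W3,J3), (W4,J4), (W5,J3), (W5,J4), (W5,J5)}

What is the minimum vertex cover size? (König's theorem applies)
Minimum vertex cover size = 5

By König's theorem: in bipartite graphs,
min vertex cover = max matching = 5

Maximum matching has size 5, so minimum vertex cover also has size 5.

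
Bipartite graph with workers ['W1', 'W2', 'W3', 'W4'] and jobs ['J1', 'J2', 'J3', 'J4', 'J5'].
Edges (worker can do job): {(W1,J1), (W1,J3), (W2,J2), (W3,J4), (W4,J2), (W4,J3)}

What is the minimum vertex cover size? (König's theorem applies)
Minimum vertex cover size = 4

By König's theorem: in bipartite graphs,
min vertex cover = max matching = 4

Maximum matching has size 4, so minimum vertex cover also has size 4.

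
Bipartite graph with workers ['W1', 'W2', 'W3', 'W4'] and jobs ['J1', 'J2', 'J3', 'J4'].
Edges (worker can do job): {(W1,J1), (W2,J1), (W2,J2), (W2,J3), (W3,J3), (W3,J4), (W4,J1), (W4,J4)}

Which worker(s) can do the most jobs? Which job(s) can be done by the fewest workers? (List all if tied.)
Most versatile: W2 (3 jobs); Least covered: J2 (1 workers)

Worker degrees (jobs they can do): W1:1, W2:3, W3:2, W4:2
Job degrees (workers who can do it): J1:3, J2:1, J3:2, J4:2

Maximum worker degree is 3, achieved by: W2
Minimum job degree is 1, achieved by: J2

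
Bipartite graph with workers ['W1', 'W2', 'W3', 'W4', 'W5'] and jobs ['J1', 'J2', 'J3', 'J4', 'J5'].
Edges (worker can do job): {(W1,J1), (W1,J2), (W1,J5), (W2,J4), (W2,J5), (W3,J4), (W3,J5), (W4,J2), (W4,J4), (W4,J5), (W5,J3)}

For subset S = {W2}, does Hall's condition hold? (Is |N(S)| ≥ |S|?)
Yes: |N(S)| = 2, |S| = 1

Subset S = {W2}
Neighbors N(S) = {J4, J5}

|N(S)| = 2, |S| = 1
Hall's condition: |N(S)| ≥ |S| is satisfied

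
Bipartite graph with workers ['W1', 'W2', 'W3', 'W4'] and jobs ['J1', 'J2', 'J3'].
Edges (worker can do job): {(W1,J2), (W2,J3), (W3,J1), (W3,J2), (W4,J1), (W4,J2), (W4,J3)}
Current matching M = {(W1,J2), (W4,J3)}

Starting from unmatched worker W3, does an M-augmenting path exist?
Yes: W3 → J1

An M-augmenting path alternates non-matching / matching edges, starting and ending at unmatched vertices.
Path: W3 → J1
(J1 is unmatched in M, so the path is augmenting.)
Flipping edges along this path would increase |M| from 2 to 3.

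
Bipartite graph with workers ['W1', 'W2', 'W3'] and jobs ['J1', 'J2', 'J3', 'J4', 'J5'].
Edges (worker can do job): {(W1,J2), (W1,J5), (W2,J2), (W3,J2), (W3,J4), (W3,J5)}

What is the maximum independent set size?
Maximum independent set = 5

By König's theorem:
- Min vertex cover = Max matching = 3
- Max independent set = Total vertices - Min vertex cover
- Max independent set = 8 - 3 = 5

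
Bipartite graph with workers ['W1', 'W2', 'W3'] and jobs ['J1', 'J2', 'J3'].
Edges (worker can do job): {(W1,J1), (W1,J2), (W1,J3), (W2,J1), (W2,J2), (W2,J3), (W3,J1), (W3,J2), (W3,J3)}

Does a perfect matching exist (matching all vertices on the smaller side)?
Yes, perfect matching exists (size 3)

Perfect matching: {(W1,J2), (W2,J3), (W3,J1)}
All 3 vertices on the smaller side are matched.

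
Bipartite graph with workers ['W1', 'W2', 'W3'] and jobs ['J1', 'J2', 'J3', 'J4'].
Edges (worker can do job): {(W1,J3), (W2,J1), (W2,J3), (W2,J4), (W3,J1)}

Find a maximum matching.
Matching: {(W1,J3), (W2,J4), (W3,J1)}

Maximum matching (size 3):
  W1 → J3
  W2 → J4
  W3 → J1

Each worker is assigned to at most one job, and each job to at most one worker.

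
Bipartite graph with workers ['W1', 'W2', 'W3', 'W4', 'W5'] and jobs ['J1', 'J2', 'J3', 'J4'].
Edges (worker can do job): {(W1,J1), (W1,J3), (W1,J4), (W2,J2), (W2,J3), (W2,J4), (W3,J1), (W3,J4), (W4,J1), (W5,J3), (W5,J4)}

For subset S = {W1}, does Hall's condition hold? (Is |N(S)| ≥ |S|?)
Yes: |N(S)| = 3, |S| = 1

Subset S = {W1}
Neighbors N(S) = {J1, J3, J4}

|N(S)| = 3, |S| = 1
Hall's condition: |N(S)| ≥ |S| is satisfied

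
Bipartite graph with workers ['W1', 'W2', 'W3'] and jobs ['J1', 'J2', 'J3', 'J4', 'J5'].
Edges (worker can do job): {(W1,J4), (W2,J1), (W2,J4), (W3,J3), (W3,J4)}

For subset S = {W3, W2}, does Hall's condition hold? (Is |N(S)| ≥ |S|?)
Yes: |N(S)| = 3, |S| = 2

Subset S = {W3, W2}
Neighbors N(S) = {J1, J3, J4}

|N(S)| = 3, |S| = 2
Hall's condition: |N(S)| ≥ |S| is satisfied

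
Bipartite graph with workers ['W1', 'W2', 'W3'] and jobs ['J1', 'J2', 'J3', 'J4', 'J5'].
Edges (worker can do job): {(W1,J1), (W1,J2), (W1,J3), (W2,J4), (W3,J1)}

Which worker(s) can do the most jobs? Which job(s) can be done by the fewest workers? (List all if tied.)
Most versatile: W1 (3 jobs); Least covered: J5 (0 workers)

Worker degrees (jobs they can do): W1:3, W2:1, W3:1
Job degrees (workers who can do it): J1:2, J2:1, J3:1, J4:1, J5:0

Maximum worker degree is 3, achieved by: W1
Minimum job degree is 0, achieved by: J5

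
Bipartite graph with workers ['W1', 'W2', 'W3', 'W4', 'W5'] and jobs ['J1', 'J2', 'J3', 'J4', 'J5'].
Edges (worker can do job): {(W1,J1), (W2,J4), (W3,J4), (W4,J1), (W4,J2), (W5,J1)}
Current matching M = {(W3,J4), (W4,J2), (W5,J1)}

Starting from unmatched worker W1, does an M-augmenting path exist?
No augmenting path from W1

Alternating search from W1 reaches jobs: {J1}.
Every reachable job is already matched in M, and following those matched edges back to workers exposes no further unvisited jobs.
No M-augmenting path from W1 exists.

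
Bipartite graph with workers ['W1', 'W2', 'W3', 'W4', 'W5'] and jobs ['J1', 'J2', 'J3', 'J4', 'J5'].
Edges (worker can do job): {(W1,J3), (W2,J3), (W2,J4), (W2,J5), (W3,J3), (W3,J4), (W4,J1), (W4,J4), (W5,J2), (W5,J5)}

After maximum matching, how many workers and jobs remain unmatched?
Unmatched: 0 workers, 0 jobs

Maximum matching size: 5
Workers: 5 total, 5 matched, 0 unmatched
Jobs: 5 total, 5 matched, 0 unmatched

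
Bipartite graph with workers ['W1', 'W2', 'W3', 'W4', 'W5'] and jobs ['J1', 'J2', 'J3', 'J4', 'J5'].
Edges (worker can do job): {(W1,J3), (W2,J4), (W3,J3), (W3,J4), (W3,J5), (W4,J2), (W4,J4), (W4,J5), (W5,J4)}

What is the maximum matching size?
Maximum matching size = 4

Maximum matching: {(W1,J3), (W3,J5), (W4,J2), (W5,J4)}
Size: 4

This assigns 4 workers to 4 distinct jobs.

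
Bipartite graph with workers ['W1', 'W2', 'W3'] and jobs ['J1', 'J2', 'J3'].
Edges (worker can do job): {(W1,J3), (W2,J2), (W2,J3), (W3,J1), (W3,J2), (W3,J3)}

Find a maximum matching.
Matching: {(W1,J3), (W2,J2), (W3,J1)}

Maximum matching (size 3):
  W1 → J3
  W2 → J2
  W3 → J1

Each worker is assigned to at most one job, and each job to at most one worker.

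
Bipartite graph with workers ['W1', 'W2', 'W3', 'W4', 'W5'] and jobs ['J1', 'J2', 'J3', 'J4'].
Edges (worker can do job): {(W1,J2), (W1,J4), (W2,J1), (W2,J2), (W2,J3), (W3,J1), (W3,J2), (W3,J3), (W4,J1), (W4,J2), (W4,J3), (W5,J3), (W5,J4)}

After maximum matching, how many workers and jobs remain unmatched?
Unmatched: 1 workers, 0 jobs

Maximum matching size: 4
Workers: 5 total, 4 matched, 1 unmatched
Jobs: 4 total, 4 matched, 0 unmatched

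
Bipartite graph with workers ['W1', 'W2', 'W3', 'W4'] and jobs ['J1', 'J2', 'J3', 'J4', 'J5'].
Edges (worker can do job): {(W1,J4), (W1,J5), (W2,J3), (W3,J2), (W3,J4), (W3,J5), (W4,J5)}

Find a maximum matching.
Matching: {(W1,J4), (W2,J3), (W3,J2), (W4,J5)}

Maximum matching (size 4):
  W1 → J4
  W2 → J3
  W3 → J2
  W4 → J5

Each worker is assigned to at most one job, and each job to at most one worker.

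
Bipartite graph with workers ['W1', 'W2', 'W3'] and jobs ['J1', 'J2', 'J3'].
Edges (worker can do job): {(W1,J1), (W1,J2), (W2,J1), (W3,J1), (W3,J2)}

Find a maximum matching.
Matching: {(W1,J1), (W3,J2)}

Maximum matching (size 2):
  W1 → J1
  W3 → J2

Each worker is assigned to at most one job, and each job to at most one worker.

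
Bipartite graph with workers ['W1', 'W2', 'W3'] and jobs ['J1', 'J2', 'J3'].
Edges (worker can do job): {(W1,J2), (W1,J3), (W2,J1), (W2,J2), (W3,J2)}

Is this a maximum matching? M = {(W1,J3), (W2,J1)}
No, size 2 is not maximum

Proposed matching has size 2.
Maximum matching size for this graph: 3.

This is NOT maximum - can be improved to size 3.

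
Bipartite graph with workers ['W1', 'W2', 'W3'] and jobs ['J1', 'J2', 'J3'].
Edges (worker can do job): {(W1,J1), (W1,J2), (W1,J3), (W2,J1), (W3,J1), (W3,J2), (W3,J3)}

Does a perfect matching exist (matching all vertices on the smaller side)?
Yes, perfect matching exists (size 3)

Perfect matching: {(W1,J2), (W2,J1), (W3,J3)}
All 3 vertices on the smaller side are matched.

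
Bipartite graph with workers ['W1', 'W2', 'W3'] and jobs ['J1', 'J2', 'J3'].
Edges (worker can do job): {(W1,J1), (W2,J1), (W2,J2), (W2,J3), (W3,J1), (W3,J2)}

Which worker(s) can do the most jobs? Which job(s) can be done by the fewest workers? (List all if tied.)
Most versatile: W2 (3 jobs); Least covered: J3 (1 workers)

Worker degrees (jobs they can do): W1:1, W2:3, W3:2
Job degrees (workers who can do it): J1:3, J2:2, J3:1

Maximum worker degree is 3, achieved by: W2
Minimum job degree is 1, achieved by: J3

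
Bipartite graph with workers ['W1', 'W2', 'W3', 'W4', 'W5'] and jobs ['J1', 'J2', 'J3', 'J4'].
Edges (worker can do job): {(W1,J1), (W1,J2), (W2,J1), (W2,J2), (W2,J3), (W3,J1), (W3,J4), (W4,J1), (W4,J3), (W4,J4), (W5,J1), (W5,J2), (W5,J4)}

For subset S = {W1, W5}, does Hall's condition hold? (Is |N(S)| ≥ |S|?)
Yes: |N(S)| = 3, |S| = 2

Subset S = {W1, W5}
Neighbors N(S) = {J1, J2, J4}

|N(S)| = 3, |S| = 2
Hall's condition: |N(S)| ≥ |S| is satisfied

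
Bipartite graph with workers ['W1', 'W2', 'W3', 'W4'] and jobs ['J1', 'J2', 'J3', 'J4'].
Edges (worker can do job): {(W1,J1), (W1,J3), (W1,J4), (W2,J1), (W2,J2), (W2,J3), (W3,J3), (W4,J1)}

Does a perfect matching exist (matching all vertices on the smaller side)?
Yes, perfect matching exists (size 4)

Perfect matching: {(W1,J4), (W2,J2), (W3,J3), (W4,J1)}
All 4 vertices on the smaller side are matched.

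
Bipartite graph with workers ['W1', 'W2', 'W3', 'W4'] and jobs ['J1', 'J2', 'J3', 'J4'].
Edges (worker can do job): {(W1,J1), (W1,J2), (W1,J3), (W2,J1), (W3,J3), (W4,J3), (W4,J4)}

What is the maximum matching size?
Maximum matching size = 4

Maximum matching: {(W1,J2), (W2,J1), (W3,J3), (W4,J4)}
Size: 4

This assigns 4 workers to 4 distinct jobs.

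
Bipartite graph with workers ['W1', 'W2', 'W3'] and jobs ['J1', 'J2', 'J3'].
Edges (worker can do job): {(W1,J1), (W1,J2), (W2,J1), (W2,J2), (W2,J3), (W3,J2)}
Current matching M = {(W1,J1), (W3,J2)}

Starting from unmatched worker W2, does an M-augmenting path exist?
Yes: W2 → J3

An M-augmenting path alternates non-matching / matching edges, starting and ending at unmatched vertices.
Path: W2 → J3
(J3 is unmatched in M, so the path is augmenting.)
Flipping edges along this path would increase |M| from 2 to 3.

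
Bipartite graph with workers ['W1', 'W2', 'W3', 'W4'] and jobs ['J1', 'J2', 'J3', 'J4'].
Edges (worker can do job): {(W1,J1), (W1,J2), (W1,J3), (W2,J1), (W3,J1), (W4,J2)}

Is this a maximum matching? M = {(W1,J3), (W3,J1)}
No, size 2 is not maximum

Proposed matching has size 2.
Maximum matching size for this graph: 3.

This is NOT maximum - can be improved to size 3.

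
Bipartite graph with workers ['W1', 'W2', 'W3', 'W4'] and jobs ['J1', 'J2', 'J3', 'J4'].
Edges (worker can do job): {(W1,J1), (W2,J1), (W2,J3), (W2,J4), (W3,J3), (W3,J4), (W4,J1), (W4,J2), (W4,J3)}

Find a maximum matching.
Matching: {(W1,J1), (W2,J3), (W3,J4), (W4,J2)}

Maximum matching (size 4):
  W1 → J1
  W2 → J3
  W3 → J4
  W4 → J2

Each worker is assigned to at most one job, and each job to at most one worker.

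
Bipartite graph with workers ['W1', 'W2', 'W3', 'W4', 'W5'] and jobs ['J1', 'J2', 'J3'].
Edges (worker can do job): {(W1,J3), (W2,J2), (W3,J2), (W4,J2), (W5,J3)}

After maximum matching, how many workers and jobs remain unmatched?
Unmatched: 3 workers, 1 jobs

Maximum matching size: 2
Workers: 5 total, 2 matched, 3 unmatched
Jobs: 3 total, 2 matched, 1 unmatched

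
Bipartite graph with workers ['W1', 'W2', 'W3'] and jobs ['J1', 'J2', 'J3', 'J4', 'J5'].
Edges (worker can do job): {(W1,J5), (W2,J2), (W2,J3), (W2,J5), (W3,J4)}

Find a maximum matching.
Matching: {(W1,J5), (W2,J3), (W3,J4)}

Maximum matching (size 3):
  W1 → J5
  W2 → J3
  W3 → J4

Each worker is assigned to at most one job, and each job to at most one worker.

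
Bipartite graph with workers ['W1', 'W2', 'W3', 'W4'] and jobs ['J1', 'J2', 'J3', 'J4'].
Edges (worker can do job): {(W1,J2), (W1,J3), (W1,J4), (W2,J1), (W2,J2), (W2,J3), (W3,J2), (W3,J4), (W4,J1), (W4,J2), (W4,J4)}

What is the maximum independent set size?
Maximum independent set = 4

By König's theorem:
- Min vertex cover = Max matching = 4
- Max independent set = Total vertices - Min vertex cover
- Max independent set = 8 - 4 = 4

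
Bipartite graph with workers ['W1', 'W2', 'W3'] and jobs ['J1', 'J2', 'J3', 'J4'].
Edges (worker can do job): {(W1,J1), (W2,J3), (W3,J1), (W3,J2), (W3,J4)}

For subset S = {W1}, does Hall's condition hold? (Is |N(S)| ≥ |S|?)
Yes: |N(S)| = 1, |S| = 1

Subset S = {W1}
Neighbors N(S) = {J1}

|N(S)| = 1, |S| = 1
Hall's condition: |N(S)| ≥ |S| is satisfied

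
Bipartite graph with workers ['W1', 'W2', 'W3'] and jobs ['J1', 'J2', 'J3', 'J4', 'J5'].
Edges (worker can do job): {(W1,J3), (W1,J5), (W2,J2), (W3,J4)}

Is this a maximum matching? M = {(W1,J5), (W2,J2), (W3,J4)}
Yes, size 3 is maximum

Proposed matching has size 3.
Maximum matching size for this graph: 3.

This is a maximum matching.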